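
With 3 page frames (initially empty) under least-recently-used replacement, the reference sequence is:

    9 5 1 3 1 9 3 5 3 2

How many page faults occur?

9 → miss, frames {9}
5 → miss, frames {9,5}
1 → miss, frames {9,5,1}
3 → miss, evict 9, frames {5,1,3}
1 → hit
9 → miss, evict 5, frames {3,1,9}
3 → hit
5 → miss, evict 1, frames {9,3,5}
3 → hit
2 → miss, evict 9, frames {5,3,2}
Page faults: 7.

7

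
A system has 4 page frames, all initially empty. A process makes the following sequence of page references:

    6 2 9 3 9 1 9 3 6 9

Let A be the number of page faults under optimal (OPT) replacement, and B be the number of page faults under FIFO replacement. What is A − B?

Under OPT: F F F F . F . . . . → 5 faults.
Under FIFO: F F F F . F . . F . → 6 faults.
A − B = 5 − 6 = -1.

-1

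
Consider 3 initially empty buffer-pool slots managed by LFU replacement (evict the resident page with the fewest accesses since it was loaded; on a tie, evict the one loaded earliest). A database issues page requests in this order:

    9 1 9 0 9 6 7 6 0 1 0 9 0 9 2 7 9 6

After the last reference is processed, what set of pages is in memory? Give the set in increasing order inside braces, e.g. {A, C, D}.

{0, 6, 9}

9 → fault, frames [9]
1 → fault, frames [9, 1]
9 → hit
0 → fault, frames [9, 1, 0]
9 → hit
6 → fault, evict 1, frames [9, 0, 6]
7 → fault, evict 0, frames [9, 6, 7]
6 → hit
0 → fault, evict 7, frames [9, 6, 0]
1 → fault, evict 0, frames [9, 6, 1]
0 → fault, evict 1, frames [9, 6, 0]
9 → hit
0 → hit
9 → hit
2 → fault, evict 6, frames [9, 0, 2]
7 → fault, evict 2, frames [9, 0, 7]
9 → hit
6 → fault, evict 7, frames [9, 0, 6]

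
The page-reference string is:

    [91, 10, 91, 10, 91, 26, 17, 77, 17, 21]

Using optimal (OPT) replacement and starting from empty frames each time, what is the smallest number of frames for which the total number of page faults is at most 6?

2

f=1: 10 faults
f=2: 6 faults
f=3: 6 faults
f=4: 6 faults
f=5: 6 faults
f=6: 6 faults
Smallest f with faults ≤ 6 is 2.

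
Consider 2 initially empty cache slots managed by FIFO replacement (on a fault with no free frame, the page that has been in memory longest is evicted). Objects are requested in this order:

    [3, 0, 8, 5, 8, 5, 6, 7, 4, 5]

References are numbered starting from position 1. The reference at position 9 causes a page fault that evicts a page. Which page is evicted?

pos 1: 3 -> miss, frames [3]
pos 2: 0 -> miss, frames [3, 0]
pos 3: 8 -> miss, evict 3, frames [0, 8]
pos 4: 5 -> miss, evict 0, frames [8, 5]
pos 5: 8 -> hit
pos 6: 5 -> hit
pos 7: 6 -> miss, evict 8, frames [5, 6]
pos 8: 7 -> miss, evict 5, frames [6, 7]
pos 9: 4 -> miss, evict 6, frames [7, 4]
At position 9, page 6 is evicted.

6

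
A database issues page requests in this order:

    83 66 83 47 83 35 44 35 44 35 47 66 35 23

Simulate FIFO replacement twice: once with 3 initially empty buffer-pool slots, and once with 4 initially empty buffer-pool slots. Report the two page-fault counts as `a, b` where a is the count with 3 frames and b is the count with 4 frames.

3 frames: F F . F . F F . . . . F . F → 7 faults.
4 frames: F F . F . F F . . . . . . F → 6 faults.
6 < 7: adding a frame reduced faults, as is typical.

7, 6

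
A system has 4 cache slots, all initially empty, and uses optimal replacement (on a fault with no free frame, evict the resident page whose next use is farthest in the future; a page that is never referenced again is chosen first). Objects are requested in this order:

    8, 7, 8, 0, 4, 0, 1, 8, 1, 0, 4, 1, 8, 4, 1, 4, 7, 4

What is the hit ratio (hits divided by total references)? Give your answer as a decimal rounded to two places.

8 → miss, frames (8)
7 → miss, frames (8 7)
8 → hit
0 → miss, frames (8 7 0)
4 → miss, frames (8 7 0 4)
0 → hit
1 → miss, evict 7, frames (8 0 4 1)
8 → hit
1 → hit
0 → hit
4 → hit
1 → hit
8 → hit
4 → hit
1 → hit
4 → hit
7 → miss, evict 1, frames (8 0 4 7)
4 → hit
Hits: 12 of 18 references → 12/18 = 0.6667.

0.67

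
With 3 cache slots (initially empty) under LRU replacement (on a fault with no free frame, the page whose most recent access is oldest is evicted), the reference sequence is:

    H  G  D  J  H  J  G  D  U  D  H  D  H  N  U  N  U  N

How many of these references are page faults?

H: fault, frames {H}
G: fault, frames {H,G}
D: fault, frames {H,G,D}
J: fault, evict H, frames {G,D,J}
H: fault, evict G, frames {D,J,H}
J: hit
G: fault, evict D, frames {H,J,G}
D: fault, evict H, frames {J,G,D}
U: fault, evict J, frames {G,D,U}
D: hit
H: fault, evict G, frames {U,D,H}
D: hit
H: hit
N: fault, evict U, frames {D,H,N}
U: fault, evict D, frames {H,N,U}
N: hit
U: hit
N: hit
Page faults: 11.

11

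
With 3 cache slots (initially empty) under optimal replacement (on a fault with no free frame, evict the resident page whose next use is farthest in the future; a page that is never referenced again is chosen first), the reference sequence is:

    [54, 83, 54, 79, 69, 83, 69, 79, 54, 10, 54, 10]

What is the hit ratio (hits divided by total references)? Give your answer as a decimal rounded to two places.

54 → miss, frames (54)
83 → miss, frames (54 83)
54 → hit
79 → miss, frames (54 83 79)
69 → miss, evict 54, frames (83 79 69)
83 → hit
69 → hit
79 → hit
54 → miss, evict 69, frames (83 79 54)
10 → miss, evict 79, frames (83 54 10)
54 → hit
10 → hit
Hits: 6 of 12 references → 6/12 = 0.5000.

0.50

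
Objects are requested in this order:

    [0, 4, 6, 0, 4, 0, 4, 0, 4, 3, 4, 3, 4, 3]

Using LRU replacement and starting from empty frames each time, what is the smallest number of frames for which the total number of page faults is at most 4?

3

f=1: 14 faults
f=2: 6 faults
f=3: 4 faults
f=4: 4 faults
Smallest f with faults ≤ 4 is 3.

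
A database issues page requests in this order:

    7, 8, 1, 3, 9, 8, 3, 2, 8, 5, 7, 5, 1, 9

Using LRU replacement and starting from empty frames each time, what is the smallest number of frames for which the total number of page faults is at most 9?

7

f=1: 14 faults
f=2: 13 faults
f=3: 11 faults
f=4: 10 faults
f=5: 10 faults
f=6: 10 faults
f=7: 7 faults
Smallest f with faults ≤ 9 is 7.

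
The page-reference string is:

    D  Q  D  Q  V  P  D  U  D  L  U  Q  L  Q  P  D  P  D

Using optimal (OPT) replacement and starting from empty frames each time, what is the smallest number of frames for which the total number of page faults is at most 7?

4

f=1: 18 faults
f=2: 9 faults
f=3: 8 faults
f=4: 7 faults
f=5: 6 faults
f=6: 6 faults
Smallest f with faults ≤ 7 is 4.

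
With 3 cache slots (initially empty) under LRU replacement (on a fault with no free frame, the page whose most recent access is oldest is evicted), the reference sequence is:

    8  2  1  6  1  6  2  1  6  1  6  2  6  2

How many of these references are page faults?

4

8: fault, frames (8)
2: fault, frames (8 2)
1: fault, frames (8 2 1)
6: fault, evict 8, frames (2 1 6)
1: hit
6: hit
2: hit
1: hit
6: hit
1: hit
6: hit
2: hit
6: hit
2: hit
Page faults: 4.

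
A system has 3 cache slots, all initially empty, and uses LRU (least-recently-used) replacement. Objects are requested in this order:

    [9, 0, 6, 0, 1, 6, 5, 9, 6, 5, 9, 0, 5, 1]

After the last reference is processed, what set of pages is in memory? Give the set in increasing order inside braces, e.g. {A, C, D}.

9 -> miss, frames [9]
0 -> miss, frames [9, 0]
6 -> miss, frames [9, 0, 6]
0 -> hit
1 -> miss, evict 9, frames [6, 0, 1]
6 -> hit
5 -> miss, evict 0, frames [1, 6, 5]
9 -> miss, evict 1, frames [6, 5, 9]
6 -> hit
5 -> hit
9 -> hit
0 -> miss, evict 6, frames [5, 9, 0]
5 -> hit
1 -> miss, evict 9, frames [0, 5, 1]

{0, 1, 5}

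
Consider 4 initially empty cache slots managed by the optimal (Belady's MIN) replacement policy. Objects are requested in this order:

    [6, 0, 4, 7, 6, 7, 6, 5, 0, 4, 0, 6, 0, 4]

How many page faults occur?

5

6: fault, frames [6]
0: fault, frames [6, 0]
4: fault, frames [6, 0, 4]
7: fault, frames [6, 0, 4, 7]
6: hit
7: hit
6: hit
5: fault, evict 7, frames [6, 0, 4, 5]
0: hit
4: hit
0: hit
6: hit
0: hit
4: hit
Page faults: 5.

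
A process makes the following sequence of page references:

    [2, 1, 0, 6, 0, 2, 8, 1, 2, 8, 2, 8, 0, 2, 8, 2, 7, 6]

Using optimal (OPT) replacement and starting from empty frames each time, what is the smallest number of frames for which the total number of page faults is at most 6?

f=1: 18 faults
f=2: 12 faults
f=3: 9 faults
f=4: 7 faults
f=5: 6 faults
f=6: 6 faults
Smallest f with faults ≤ 6 is 5.

5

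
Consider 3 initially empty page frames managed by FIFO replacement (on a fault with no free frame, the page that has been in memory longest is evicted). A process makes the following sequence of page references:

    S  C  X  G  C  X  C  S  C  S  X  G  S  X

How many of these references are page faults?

9

S -> fault, frames {S}
C -> fault, frames {S,C}
X -> fault, frames {S,C,X}
G -> fault, evict S, frames {C,X,G}
C -> hit
X -> hit
C -> hit
S -> fault, evict C, frames {X,G,S}
C -> fault, evict X, frames {G,S,C}
S -> hit
X -> fault, evict G, frames {S,C,X}
G -> fault, evict S, frames {C,X,G}
S -> fault, evict C, frames {X,G,S}
X -> hit
Page faults: 9.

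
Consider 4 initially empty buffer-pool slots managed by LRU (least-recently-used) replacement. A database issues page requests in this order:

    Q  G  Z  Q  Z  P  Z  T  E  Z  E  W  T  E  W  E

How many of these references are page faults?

7

Q: fault, frames [Q]
G: fault, frames [Q, G]
Z: fault, frames [Q, G, Z]
Q: hit
Z: hit
P: fault, frames [G, Q, Z, P]
Z: hit
T: fault, evict G, frames [Q, P, Z, T]
E: fault, evict Q, frames [P, Z, T, E]
Z: hit
E: hit
W: fault, evict P, frames [T, Z, E, W]
T: hit
E: hit
W: hit
E: hit
Page faults: 7.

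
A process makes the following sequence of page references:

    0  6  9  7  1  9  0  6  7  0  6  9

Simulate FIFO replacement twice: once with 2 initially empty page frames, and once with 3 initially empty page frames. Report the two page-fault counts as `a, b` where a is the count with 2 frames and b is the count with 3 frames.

12, 9

2 frames: F F F F F F F F F F F F → 12 faults.
3 frames: F F F F F . F F F . . F → 9 faults.
9 < 12: adding a frame reduced faults, as is typical.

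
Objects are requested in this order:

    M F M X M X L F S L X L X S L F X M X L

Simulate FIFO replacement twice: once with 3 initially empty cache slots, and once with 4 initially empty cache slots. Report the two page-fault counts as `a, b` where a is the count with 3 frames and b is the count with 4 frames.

9, 6

3 frames: F F . F . . F . F . . . . . . F F F . F → 9 faults.
4 frames: F F . F . . F . F . . . . . . . . F . . → 6 faults.
6 < 9: adding a frame reduced faults, as is typical.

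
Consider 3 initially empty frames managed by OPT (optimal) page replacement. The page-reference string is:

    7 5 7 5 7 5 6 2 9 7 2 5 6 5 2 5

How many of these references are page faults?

7

7 → fault, frames {7}
5 → fault, frames {7,5}
7 → hit
5 → hit
7 → hit
5 → hit
6 → fault, frames {7,5,6}
2 → fault, evict 6, frames {7,5,2}
9 → fault, evict 5, frames {7,2,9}
7 → hit
2 → hit
5 → fault, evict 9, frames {7,2,5}
6 → fault, evict 7, frames {2,5,6}
5 → hit
2 → hit
5 → hit
Page faults: 7.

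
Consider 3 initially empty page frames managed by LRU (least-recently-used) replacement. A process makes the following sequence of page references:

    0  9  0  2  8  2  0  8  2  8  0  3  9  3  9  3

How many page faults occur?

6

0: miss, frames [0]
9: miss, frames [0, 9]
0: hit
2: miss, frames [9, 0, 2]
8: miss, evict 9, frames [0, 2, 8]
2: hit
0: hit
8: hit
2: hit
8: hit
0: hit
3: miss, evict 2, frames [8, 0, 3]
9: miss, evict 8, frames [0, 3, 9]
3: hit
9: hit
3: hit
Page faults: 6.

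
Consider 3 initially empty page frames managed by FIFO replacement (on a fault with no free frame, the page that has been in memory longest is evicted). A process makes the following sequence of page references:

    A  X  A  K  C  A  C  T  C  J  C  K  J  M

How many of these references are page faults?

10

A → fault, frames (A)
X → fault, frames (A X)
A → hit
K → fault, frames (A X K)
C → fault, evict A, frames (X K C)
A → fault, evict X, frames (K C A)
C → hit
T → fault, evict K, frames (C A T)
C → hit
J → fault, evict C, frames (A T J)
C → fault, evict A, frames (T J C)
K → fault, evict T, frames (J C K)
J → hit
M → fault, evict J, frames (C K M)
Page faults: 10.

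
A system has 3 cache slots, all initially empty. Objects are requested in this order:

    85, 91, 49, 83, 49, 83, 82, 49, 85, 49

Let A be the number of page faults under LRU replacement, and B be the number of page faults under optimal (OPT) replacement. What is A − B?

1

Under LRU: F F F F . . F . F . → 6 faults.
Under OPT: F F F F . . F . . . → 5 faults.
A − B = 6 − 5 = 1.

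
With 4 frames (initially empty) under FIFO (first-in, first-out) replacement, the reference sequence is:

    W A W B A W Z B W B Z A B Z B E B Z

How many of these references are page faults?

5

W -> miss, frames (W)
A -> miss, frames (W A)
W -> hit
B -> miss, frames (W A B)
A -> hit
W -> hit
Z -> miss, frames (W A B Z)
B -> hit
W -> hit
B -> hit
Z -> hit
A -> hit
B -> hit
Z -> hit
B -> hit
E -> miss, evict W, frames (A B Z E)
B -> hit
Z -> hit
Page faults: 5.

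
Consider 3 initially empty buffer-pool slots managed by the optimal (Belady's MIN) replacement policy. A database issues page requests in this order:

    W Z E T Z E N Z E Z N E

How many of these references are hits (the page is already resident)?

W → miss, frames [W]
Z → miss, frames [W, Z]
E → miss, frames [W, Z, E]
T → miss, evict W, frames [Z, E, T]
Z → hit
E → hit
N → miss, evict T, frames [Z, E, N]
Z → hit
E → hit
Z → hit
N → hit
E → hit
Hits: 7.

7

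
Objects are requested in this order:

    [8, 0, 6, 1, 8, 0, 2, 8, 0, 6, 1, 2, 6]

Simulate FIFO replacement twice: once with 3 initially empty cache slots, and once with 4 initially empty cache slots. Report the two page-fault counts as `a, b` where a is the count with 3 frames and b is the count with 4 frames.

9, 10

3 frames: F F F F F F F . . F F . . → 9 faults.
4 frames: F F F F . . F F F F F F . → 10 faults.
10 > 9: adding a frame increased faults — Belady's anomaly.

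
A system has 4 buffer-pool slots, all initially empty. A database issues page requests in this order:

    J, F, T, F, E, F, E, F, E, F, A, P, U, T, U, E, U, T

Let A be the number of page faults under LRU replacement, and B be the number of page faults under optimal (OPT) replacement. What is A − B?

2

Under LRU: F F F . F . . . . . F F F F . F . . → 9 faults.
Under OPT: F F F . F . . . . . F F F . . . . . → 7 faults.
A − B = 9 − 7 = 2.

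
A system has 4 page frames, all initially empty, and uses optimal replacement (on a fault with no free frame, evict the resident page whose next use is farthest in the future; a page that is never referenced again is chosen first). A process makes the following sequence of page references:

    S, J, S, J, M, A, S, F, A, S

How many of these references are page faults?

5

S: fault, frames {S}
J: fault, frames {S,J}
S: hit
J: hit
M: fault, frames {S,J,M}
A: fault, frames {S,J,M,A}
S: hit
F: fault, evict M, frames {S,J,A,F}
A: hit
S: hit
Page faults: 5.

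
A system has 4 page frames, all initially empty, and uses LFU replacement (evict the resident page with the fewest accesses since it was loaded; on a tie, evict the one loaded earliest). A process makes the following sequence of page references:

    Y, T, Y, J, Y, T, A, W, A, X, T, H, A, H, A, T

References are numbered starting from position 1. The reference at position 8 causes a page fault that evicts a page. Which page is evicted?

J

pos 1: Y: miss, frames (Y)
pos 2: T: miss, frames (Y T)
pos 3: Y: hit
pos 4: J: miss, frames (Y T J)
pos 5: Y: hit
pos 6: T: hit
pos 7: A: miss, frames (Y T J A)
pos 8: W: miss, evict J, frames (Y T A W)
At position 8, page J is evicted.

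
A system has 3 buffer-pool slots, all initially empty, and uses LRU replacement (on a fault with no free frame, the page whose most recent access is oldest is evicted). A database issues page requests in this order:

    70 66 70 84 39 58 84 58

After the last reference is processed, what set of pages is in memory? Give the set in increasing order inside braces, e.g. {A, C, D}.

{39, 58, 84}

70: fault, frames [70]
66: fault, frames [70, 66]
70: hit
84: fault, frames [66, 70, 84]
39: fault, evict 66, frames [70, 84, 39]
58: fault, evict 70, frames [84, 39, 58]
84: hit
58: hit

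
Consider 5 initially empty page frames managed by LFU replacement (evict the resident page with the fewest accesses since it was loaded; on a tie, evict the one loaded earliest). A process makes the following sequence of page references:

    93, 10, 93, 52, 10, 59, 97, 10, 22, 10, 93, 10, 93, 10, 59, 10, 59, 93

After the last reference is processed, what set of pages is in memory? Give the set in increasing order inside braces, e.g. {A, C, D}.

93: fault, frames (93)
10: fault, frames (93 10)
93: hit
52: fault, frames (93 10 52)
10: hit
59: fault, frames (93 10 52 59)
97: fault, frames (93 10 52 59 97)
10: hit
22: fault, evict 52, frames (93 10 59 97 22)
10: hit
93: hit
10: hit
93: hit
10: hit
59: hit
10: hit
59: hit
93: hit

{10, 22, 59, 93, 97}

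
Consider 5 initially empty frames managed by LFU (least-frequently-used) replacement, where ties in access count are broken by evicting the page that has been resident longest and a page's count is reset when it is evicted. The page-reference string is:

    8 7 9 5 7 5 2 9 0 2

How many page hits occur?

8 -> fault, frames {8}
7 -> fault, frames {8,7}
9 -> fault, frames {8,7,9}
5 -> fault, frames {8,7,9,5}
7 -> hit
5 -> hit
2 -> fault, frames {8,7,9,5,2}
9 -> hit
0 -> fault, evict 8, frames {7,9,5,2,0}
2 -> hit
Hits: 4.

4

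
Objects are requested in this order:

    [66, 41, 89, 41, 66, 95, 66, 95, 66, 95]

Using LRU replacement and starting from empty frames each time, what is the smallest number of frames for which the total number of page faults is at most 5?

f=1: 10 faults
f=2: 5 faults
f=3: 4 faults
f=4: 4 faults
Smallest f with faults ≤ 5 is 2.

2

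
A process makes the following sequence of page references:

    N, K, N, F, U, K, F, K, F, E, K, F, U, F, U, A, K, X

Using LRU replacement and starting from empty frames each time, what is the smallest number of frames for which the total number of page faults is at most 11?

f=1: 18 faults
f=2: 13 faults
f=3: 10 faults
f=4: 7 faults
f=5: 7 faults
f=6: 7 faults
f=7: 7 faults
Smallest f with faults ≤ 11 is 3.

3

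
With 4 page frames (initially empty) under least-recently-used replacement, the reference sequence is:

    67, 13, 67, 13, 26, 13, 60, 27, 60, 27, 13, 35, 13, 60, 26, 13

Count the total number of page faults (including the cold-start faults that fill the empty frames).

67: fault, frames (67)
13: fault, frames (67 13)
67: hit
13: hit
26: fault, frames (67 13 26)
13: hit
60: fault, frames (67 26 13 60)
27: fault, evict 67, frames (26 13 60 27)
60: hit
27: hit
13: hit
35: fault, evict 26, frames (60 27 13 35)
13: hit
60: hit
26: fault, evict 27, frames (35 13 60 26)
13: hit
Page faults: 7.

7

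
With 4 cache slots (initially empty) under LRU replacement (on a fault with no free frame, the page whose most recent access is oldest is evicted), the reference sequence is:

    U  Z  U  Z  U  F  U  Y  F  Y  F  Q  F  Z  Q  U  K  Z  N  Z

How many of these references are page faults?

9

U: fault, frames [U]
Z: fault, frames [U, Z]
U: hit
Z: hit
U: hit
F: fault, frames [Z, U, F]
U: hit
Y: fault, frames [Z, F, U, Y]
F: hit
Y: hit
F: hit
Q: fault, evict Z, frames [U, Y, F, Q]
F: hit
Z: fault, evict U, frames [Y, Q, F, Z]
Q: hit
U: fault, evict Y, frames [F, Z, Q, U]
K: fault, evict F, frames [Z, Q, U, K]
Z: hit
N: fault, evict Q, frames [U, K, Z, N]
Z: hit
Page faults: 9.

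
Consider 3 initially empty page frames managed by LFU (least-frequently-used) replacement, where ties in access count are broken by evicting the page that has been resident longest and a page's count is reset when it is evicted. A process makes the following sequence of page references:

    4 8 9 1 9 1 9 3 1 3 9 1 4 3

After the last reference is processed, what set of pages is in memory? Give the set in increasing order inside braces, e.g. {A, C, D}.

{1, 3, 9}

4 → miss, frames [4]
8 → miss, frames [4, 8]
9 → miss, frames [4, 8, 9]
1 → miss, evict 4, frames [8, 9, 1]
9 → hit
1 → hit
9 → hit
3 → miss, evict 8, frames [9, 1, 3]
1 → hit
3 → hit
9 → hit
1 → hit
4 → miss, evict 3, frames [9, 1, 4]
3 → miss, evict 4, frames [9, 1, 3]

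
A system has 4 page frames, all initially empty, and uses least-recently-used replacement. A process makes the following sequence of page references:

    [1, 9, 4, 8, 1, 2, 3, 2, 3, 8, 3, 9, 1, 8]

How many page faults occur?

1: miss, frames {1}
9: miss, frames {1,9}
4: miss, frames {1,9,4}
8: miss, frames {1,9,4,8}
1: hit
2: miss, evict 9, frames {4,8,1,2}
3: miss, evict 4, frames {8,1,2,3}
2: hit
3: hit
8: hit
3: hit
9: miss, evict 1, frames {2,8,3,9}
1: miss, evict 2, frames {8,3,9,1}
8: hit
Page faults: 8.

8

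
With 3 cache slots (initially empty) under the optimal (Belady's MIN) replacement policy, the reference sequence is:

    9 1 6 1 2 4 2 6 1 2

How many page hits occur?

4

9 → fault, frames (9)
1 → fault, frames (9 1)
6 → fault, frames (9 1 6)
1 → hit
2 → fault, evict 9, frames (1 6 2)
4 → fault, evict 1, frames (6 2 4)
2 → hit
6 → hit
1 → fault, evict 4, frames (6 2 1)
2 → hit
Hits: 4.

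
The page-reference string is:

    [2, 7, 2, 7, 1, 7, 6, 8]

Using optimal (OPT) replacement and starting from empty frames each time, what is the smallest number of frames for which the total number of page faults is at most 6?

2

f=1: 8 faults
f=2: 5 faults
f=3: 5 faults
f=4: 5 faults
f=5: 5 faults
Smallest f with faults ≤ 6 is 2.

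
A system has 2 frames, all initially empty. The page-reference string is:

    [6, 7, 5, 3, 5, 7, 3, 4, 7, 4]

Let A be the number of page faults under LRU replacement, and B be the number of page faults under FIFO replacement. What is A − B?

Under LRU: F F F F . F F F F . → 8 faults.
Under FIFO: F F F F . F . F . . → 6 faults.
A − B = 8 − 6 = 2.

2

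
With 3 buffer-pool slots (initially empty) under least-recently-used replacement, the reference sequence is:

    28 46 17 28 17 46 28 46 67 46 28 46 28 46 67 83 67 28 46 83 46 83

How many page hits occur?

28: miss, frames {28}
46: miss, frames {28,46}
17: miss, frames {28,46,17}
28: hit
17: hit
46: hit
28: hit
46: hit
67: miss, evict 17, frames {28,46,67}
46: hit
28: hit
46: hit
28: hit
46: hit
67: hit
83: miss, evict 28, frames {46,67,83}
67: hit
28: miss, evict 46, frames {83,67,28}
46: miss, evict 83, frames {67,28,46}
83: miss, evict 67, frames {28,46,83}
46: hit
83: hit
Hits: 14.

14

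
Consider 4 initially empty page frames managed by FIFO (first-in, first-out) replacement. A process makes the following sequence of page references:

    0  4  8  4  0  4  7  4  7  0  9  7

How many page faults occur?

0: fault, frames {0}
4: fault, frames {0,4}
8: fault, frames {0,4,8}
4: hit
0: hit
4: hit
7: fault, frames {0,4,8,7}
4: hit
7: hit
0: hit
9: fault, evict 0, frames {4,8,7,9}
7: hit
Page faults: 5.

5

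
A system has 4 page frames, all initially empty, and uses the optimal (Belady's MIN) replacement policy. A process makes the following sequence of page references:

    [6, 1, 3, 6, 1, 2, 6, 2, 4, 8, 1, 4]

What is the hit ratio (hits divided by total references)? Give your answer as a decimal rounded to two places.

6: fault, frames {6}
1: fault, frames {6,1}
3: fault, frames {6,1,3}
6: hit
1: hit
2: fault, frames {6,1,3,2}
6: hit
2: hit
4: fault, evict 2, frames {6,1,3,4}
8: fault, evict 3, frames {6,1,4,8}
1: hit
4: hit
Hits: 6 of 12 references → 6/12 = 0.5000.

0.50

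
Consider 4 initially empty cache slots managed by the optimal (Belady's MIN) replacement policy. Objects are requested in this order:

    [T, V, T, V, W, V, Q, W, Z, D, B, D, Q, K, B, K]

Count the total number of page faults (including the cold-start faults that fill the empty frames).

8

T -> miss, frames {T}
V -> miss, frames {T,V}
T -> hit
V -> hit
W -> miss, frames {T,V,W}
V -> hit
Q -> miss, frames {T,V,W,Q}
W -> hit
Z -> miss, evict W, frames {T,V,Q,Z}
D -> miss, evict Z, frames {T,V,Q,D}
B -> miss, evict V, frames {T,Q,D,B}
D -> hit
Q -> hit
K -> miss, evict D, frames {T,Q,B,K}
B -> hit
K -> hit
Page faults: 8.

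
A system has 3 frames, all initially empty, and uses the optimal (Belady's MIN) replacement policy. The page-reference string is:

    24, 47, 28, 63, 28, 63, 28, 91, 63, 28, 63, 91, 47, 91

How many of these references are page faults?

6

24 -> miss, frames [24]
47 -> miss, frames [24, 47]
28 -> miss, frames [24, 47, 28]
63 -> miss, evict 24, frames [47, 28, 63]
28 -> hit
63 -> hit
28 -> hit
91 -> miss, evict 47, frames [28, 63, 91]
63 -> hit
28 -> hit
63 -> hit
91 -> hit
47 -> miss, evict 63, frames [28, 91, 47]
91 -> hit
Page faults: 6.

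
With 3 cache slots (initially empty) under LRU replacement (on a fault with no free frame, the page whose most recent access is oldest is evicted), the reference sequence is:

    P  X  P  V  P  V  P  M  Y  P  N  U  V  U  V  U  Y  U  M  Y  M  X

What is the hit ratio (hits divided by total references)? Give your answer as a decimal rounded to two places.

0.50

P → miss, frames {P}
X → miss, frames {P,X}
P → hit
V → miss, frames {X,P,V}
P → hit
V → hit
P → hit
M → miss, evict X, frames {V,P,M}
Y → miss, evict V, frames {P,M,Y}
P → hit
N → miss, evict M, frames {Y,P,N}
U → miss, evict Y, frames {P,N,U}
V → miss, evict P, frames {N,U,V}
U → hit
V → hit
U → hit
Y → miss, evict N, frames {V,U,Y}
U → hit
M → miss, evict V, frames {Y,U,M}
Y → hit
M → hit
X → miss, evict U, frames {Y,M,X}
Hits: 11 of 22 references → 11/22 = 0.5000.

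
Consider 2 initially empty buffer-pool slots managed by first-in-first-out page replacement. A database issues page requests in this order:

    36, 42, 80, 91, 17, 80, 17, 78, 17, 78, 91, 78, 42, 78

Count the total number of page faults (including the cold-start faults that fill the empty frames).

11

36 -> fault, frames [36]
42 -> fault, frames [36, 42]
80 -> fault, evict 36, frames [42, 80]
91 -> fault, evict 42, frames [80, 91]
17 -> fault, evict 80, frames [91, 17]
80 -> fault, evict 91, frames [17, 80]
17 -> hit
78 -> fault, evict 17, frames [80, 78]
17 -> fault, evict 80, frames [78, 17]
78 -> hit
91 -> fault, evict 78, frames [17, 91]
78 -> fault, evict 17, frames [91, 78]
42 -> fault, evict 91, frames [78, 42]
78 -> hit
Page faults: 11.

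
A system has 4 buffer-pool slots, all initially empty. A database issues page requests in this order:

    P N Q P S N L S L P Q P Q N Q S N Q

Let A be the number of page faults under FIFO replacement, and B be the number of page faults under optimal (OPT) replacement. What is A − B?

Under FIFO: F F F . F . F . . F . . . F F F . . → 9 faults.
Under OPT: F F F . F . F . . . . . . F . . . . → 6 faults.
A − B = 9 − 6 = 3.

3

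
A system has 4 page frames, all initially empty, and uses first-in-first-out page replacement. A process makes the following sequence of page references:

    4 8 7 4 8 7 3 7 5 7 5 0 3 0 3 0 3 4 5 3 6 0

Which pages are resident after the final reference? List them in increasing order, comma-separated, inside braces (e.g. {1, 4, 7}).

4: fault, frames {4}
8: fault, frames {4,8}
7: fault, frames {4,8,7}
4: hit
8: hit
7: hit
3: fault, frames {4,8,7,3}
7: hit
5: fault, evict 4, frames {8,7,3,5}
7: hit
5: hit
0: fault, evict 8, frames {7,3,5,0}
3: hit
0: hit
3: hit
0: hit
3: hit
4: fault, evict 7, frames {3,5,0,4}
5: hit
3: hit
6: fault, evict 3, frames {5,0,4,6}
0: hit

{0, 4, 5, 6}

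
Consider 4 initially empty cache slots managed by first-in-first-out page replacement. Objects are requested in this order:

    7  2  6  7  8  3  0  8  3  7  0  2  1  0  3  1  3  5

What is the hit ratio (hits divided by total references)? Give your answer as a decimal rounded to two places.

7 -> miss, frames [7]
2 -> miss, frames [7, 2]
6 -> miss, frames [7, 2, 6]
7 -> hit
8 -> miss, frames [7, 2, 6, 8]
3 -> miss, evict 7, frames [2, 6, 8, 3]
0 -> miss, evict 2, frames [6, 8, 3, 0]
8 -> hit
3 -> hit
7 -> miss, evict 6, frames [8, 3, 0, 7]
0 -> hit
2 -> miss, evict 8, frames [3, 0, 7, 2]
1 -> miss, evict 3, frames [0, 7, 2, 1]
0 -> hit
3 -> miss, evict 0, frames [7, 2, 1, 3]
1 -> hit
3 -> hit
5 -> miss, evict 7, frames [2, 1, 3, 5]
Hits: 7 of 18 references → 7/18 = 0.3889.

0.39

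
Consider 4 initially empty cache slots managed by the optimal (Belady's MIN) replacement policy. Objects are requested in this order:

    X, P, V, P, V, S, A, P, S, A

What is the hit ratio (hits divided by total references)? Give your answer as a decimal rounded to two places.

0.50

X -> fault, frames (X)
P -> fault, frames (X P)
V -> fault, frames (X P V)
P -> hit
V -> hit
S -> fault, frames (X P V S)
A -> fault, evict V, frames (X P S A)
P -> hit
S -> hit
A -> hit
Hits: 5 of 10 references → 5/10 = 0.5000.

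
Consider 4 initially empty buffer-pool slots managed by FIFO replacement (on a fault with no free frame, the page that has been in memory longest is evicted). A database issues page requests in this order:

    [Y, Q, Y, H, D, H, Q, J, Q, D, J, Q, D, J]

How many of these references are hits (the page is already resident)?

Y: miss, frames (Y)
Q: miss, frames (Y Q)
Y: hit
H: miss, frames (Y Q H)
D: miss, frames (Y Q H D)
H: hit
Q: hit
J: miss, evict Y, frames (Q H D J)
Q: hit
D: hit
J: hit
Q: hit
D: hit
J: hit
Hits: 9.

9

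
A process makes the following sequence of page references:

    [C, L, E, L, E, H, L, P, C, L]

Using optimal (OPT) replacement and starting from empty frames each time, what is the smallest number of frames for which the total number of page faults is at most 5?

f=1: 10 faults
f=2: 6 faults
f=3: 5 faults
f=4: 5 faults
f=5: 5 faults
Smallest f with faults ≤ 5 is 3.

3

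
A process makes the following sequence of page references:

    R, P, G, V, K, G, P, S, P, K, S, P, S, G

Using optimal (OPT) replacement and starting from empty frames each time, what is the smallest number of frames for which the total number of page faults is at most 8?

3

f=1: 14 faults
f=2: 10 faults
f=3: 7 faults
f=4: 6 faults
f=5: 6 faults
f=6: 6 faults
Smallest f with faults ≤ 8 is 3.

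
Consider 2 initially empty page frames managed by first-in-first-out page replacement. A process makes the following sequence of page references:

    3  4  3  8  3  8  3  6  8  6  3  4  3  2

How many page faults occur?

3: miss, frames (3)
4: miss, frames (3 4)
3: hit
8: miss, evict 3, frames (4 8)
3: miss, evict 4, frames (8 3)
8: hit
3: hit
6: miss, evict 8, frames (3 6)
8: miss, evict 3, frames (6 8)
6: hit
3: miss, evict 6, frames (8 3)
4: miss, evict 8, frames (3 4)
3: hit
2: miss, evict 3, frames (4 2)
Page faults: 9.

9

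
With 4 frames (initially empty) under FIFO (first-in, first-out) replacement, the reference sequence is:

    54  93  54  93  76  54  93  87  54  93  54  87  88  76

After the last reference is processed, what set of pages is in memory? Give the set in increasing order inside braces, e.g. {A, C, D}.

54: miss, frames {54}
93: miss, frames {54,93}
54: hit
93: hit
76: miss, frames {54,93,76}
54: hit
93: hit
87: miss, frames {54,93,76,87}
54: hit
93: hit
54: hit
87: hit
88: miss, evict 54, frames {93,76,87,88}
76: hit

{76, 87, 88, 93}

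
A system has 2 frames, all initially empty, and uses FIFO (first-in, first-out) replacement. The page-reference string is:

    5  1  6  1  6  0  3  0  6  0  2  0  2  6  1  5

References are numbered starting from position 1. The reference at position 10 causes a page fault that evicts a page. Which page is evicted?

pos 1: 5 -> fault, frames [5]
pos 2: 1 -> fault, frames [5, 1]
pos 3: 6 -> fault, evict 5, frames [1, 6]
pos 4: 1 -> hit
pos 5: 6 -> hit
pos 6: 0 -> fault, evict 1, frames [6, 0]
pos 7: 3 -> fault, evict 6, frames [0, 3]
pos 8: 0 -> hit
pos 9: 6 -> fault, evict 0, frames [3, 6]
pos 10: 0 -> fault, evict 3, frames [6, 0]
At position 10, page 3 is evicted.

3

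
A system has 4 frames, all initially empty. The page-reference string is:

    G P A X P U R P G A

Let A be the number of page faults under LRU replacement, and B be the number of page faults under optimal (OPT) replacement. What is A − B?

2

Under LRU: F F F F . F F . F F → 8 faults.
Under OPT: F F F F . F F . . . → 6 faults.
A − B = 8 − 6 = 2.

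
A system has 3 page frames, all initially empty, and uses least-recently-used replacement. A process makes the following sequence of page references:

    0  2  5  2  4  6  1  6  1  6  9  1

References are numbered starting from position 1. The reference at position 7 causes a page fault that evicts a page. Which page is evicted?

pos 1: 0 → fault, frames (0)
pos 2: 2 → fault, frames (0 2)
pos 3: 5 → fault, frames (0 2 5)
pos 4: 2 → hit
pos 5: 4 → fault, evict 0, frames (5 2 4)
pos 6: 6 → fault, evict 5, frames (2 4 6)
pos 7: 1 → fault, evict 2, frames (4 6 1)
At position 7, page 2 is evicted.

2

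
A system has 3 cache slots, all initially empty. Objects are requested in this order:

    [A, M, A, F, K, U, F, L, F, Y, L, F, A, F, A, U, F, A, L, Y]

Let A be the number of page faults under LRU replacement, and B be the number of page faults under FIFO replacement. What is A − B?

-2

Under LRU: F F . F F F . F . F . . F . . F . . F F → 11 faults.
Under FIFO: F F . F F F . F F F . . F . . F F . F F → 13 faults.
A − B = 11 − 13 = -2.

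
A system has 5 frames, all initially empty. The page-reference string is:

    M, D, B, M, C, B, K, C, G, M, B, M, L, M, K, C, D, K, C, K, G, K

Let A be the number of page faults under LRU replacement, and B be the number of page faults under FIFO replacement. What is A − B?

-1

Under LRU: F F F . F . F . F . . . F . F F F . . . F . → 11 faults.
Under FIFO: F F F . F . F . F F . . F . . . F . F F F . → 12 faults.
A − B = 11 − 12 = -1.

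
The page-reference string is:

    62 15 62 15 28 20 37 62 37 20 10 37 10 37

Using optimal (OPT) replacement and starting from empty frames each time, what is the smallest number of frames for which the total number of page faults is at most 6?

f=1: 14 faults
f=2: 7 faults
f=3: 6 faults
f=4: 6 faults
f=5: 6 faults
f=6: 6 faults
Smallest f with faults ≤ 6 is 3.

3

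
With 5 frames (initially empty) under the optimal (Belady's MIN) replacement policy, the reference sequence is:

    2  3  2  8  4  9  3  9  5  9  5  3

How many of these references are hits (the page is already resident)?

2 -> miss, frames (2)
3 -> miss, frames (2 3)
2 -> hit
8 -> miss, frames (2 3 8)
4 -> miss, frames (2 3 8 4)
9 -> miss, frames (2 3 8 4 9)
3 -> hit
9 -> hit
5 -> miss, evict 4, frames (2 3 8 9 5)
9 -> hit
5 -> hit
3 -> hit
Hits: 6.

6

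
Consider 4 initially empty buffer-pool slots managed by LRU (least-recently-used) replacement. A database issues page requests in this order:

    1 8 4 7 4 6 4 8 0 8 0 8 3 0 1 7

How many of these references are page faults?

1 → miss, frames [1]
8 → miss, frames [1, 8]
4 → miss, frames [1, 8, 4]
7 → miss, frames [1, 8, 4, 7]
4 → hit
6 → miss, evict 1, frames [8, 7, 4, 6]
4 → hit
8 → hit
0 → miss, evict 7, frames [6, 4, 8, 0]
8 → hit
0 → hit
8 → hit
3 → miss, evict 6, frames [4, 0, 8, 3]
0 → hit
1 → miss, evict 4, frames [8, 3, 0, 1]
7 → miss, evict 8, frames [3, 0, 1, 7]
Page faults: 9.

9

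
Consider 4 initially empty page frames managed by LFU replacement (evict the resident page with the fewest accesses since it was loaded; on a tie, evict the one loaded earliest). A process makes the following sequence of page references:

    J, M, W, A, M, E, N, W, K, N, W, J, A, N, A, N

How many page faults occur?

10

J → miss, frames {J}
M → miss, frames {J,M}
W → miss, frames {J,M,W}
A → miss, frames {J,M,W,A}
M → hit
E → miss, evict J, frames {M,W,A,E}
N → miss, evict W, frames {M,A,E,N}
W → miss, evict A, frames {M,E,N,W}
K → miss, evict E, frames {M,N,W,K}
N → hit
W → hit
J → miss, evict K, frames {M,N,W,J}
A → miss, evict J, frames {M,N,W,A}
N → hit
A → hit
N → hit
Page faults: 10.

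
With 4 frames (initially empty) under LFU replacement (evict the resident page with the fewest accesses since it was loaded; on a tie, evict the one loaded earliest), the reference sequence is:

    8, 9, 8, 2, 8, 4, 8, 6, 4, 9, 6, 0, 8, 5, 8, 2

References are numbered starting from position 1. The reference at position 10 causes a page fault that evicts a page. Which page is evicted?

pos 1: 8: fault, frames (8)
pos 2: 9: fault, frames (8 9)
pos 3: 8: hit
pos 4: 2: fault, frames (8 9 2)
pos 5: 8: hit
pos 6: 4: fault, frames (8 9 2 4)
pos 7: 8: hit
pos 8: 6: fault, evict 9, frames (8 2 4 6)
pos 9: 4: hit
pos 10: 9: fault, evict 2, frames (8 4 6 9)
At position 10, page 2 is evicted.

2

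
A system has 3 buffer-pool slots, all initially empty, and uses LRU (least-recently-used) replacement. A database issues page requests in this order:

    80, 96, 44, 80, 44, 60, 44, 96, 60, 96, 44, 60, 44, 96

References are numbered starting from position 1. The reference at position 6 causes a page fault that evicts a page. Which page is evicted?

96

pos 1: 80 → fault, frames {80}
pos 2: 96 → fault, frames {80,96}
pos 3: 44 → fault, frames {80,96,44}
pos 4: 80 → hit
pos 5: 44 → hit
pos 6: 60 → fault, evict 96, frames {80,44,60}
At position 6, page 96 is evicted.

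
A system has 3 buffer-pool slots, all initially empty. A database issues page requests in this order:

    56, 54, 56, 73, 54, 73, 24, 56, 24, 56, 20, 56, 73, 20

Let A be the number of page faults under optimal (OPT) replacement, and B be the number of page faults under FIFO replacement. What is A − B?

-2

Under OPT: F F . F . . F . . . F . . . → 5 faults.
Under FIFO: F F . F . . F F . . F . F . → 7 faults.
A − B = 5 − 7 = -2.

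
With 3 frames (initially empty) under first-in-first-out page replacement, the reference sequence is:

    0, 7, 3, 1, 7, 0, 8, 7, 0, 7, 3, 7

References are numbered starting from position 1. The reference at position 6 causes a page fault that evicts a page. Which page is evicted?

7

pos 1: 0: fault, frames (0)
pos 2: 7: fault, frames (0 7)
pos 3: 3: fault, frames (0 7 3)
pos 4: 1: fault, evict 0, frames (7 3 1)
pos 5: 7: hit
pos 6: 0: fault, evict 7, frames (3 1 0)
At position 6, page 7 is evicted.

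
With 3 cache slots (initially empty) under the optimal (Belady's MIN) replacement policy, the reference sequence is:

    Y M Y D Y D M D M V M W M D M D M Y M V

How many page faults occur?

Y: fault, frames (Y)
M: fault, frames (Y M)
Y: hit
D: fault, frames (Y M D)
Y: hit
D: hit
M: hit
D: hit
M: hit
V: fault, evict Y, frames (M D V)
M: hit
W: fault, evict V, frames (M D W)
M: hit
D: hit
M: hit
D: hit
M: hit
Y: fault, evict W, frames (M D Y)
M: hit
V: fault, evict Y, frames (M D V)
Page faults: 7.

7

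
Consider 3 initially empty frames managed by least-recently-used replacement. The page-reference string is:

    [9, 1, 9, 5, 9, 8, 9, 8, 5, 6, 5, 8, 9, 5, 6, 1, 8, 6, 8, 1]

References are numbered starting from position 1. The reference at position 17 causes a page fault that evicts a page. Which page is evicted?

pos 1: 9 → miss, frames {9}
pos 2: 1 → miss, frames {9,1}
pos 3: 9 → hit
pos 4: 5 → miss, frames {1,9,5}
pos 5: 9 → hit
pos 6: 8 → miss, evict 1, frames {5,9,8}
pos 7: 9 → hit
pos 8: 8 → hit
pos 9: 5 → hit
pos 10: 6 → miss, evict 9, frames {8,5,6}
pos 11: 5 → hit
pos 12: 8 → hit
pos 13: 9 → miss, evict 6, frames {5,8,9}
pos 14: 5 → hit
pos 15: 6 → miss, evict 8, frames {9,5,6}
pos 16: 1 → miss, evict 9, frames {5,6,1}
pos 17: 8 → miss, evict 5, frames {6,1,8}
At position 17, page 5 is evicted.

5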